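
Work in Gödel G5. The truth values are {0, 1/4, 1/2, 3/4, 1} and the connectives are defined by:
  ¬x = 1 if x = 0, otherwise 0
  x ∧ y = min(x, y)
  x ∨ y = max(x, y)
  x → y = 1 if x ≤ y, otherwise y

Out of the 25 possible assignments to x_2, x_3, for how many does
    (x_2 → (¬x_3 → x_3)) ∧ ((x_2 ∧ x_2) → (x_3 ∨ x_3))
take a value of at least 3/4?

16

value 1: 15 assignments (counts)
value 3/4: 1 assignment (counts)
value 1/2: 2 assignments
value 1/4: 3 assignments
value 0: 4 assignments
So 16 of the 25 assignments meet the threshold.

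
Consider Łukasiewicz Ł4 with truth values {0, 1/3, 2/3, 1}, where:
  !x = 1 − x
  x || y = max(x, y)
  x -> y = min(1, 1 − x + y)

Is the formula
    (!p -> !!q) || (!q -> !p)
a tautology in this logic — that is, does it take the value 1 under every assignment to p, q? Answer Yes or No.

No

Counterexample: take p = 1/3, q = 0.
!p = !1/3 = 2/3
!q = !0 = 1
!!q = !1 = 0
!p -> !!q = 2/3 -> 0 = 1/3
!q = !0 = 1
!p = !1/3 = 2/3
!q -> !p = 1 -> 2/3 = 2/3
(!p -> !!q) || (!q -> !p) = 1/3 || 2/3 = 2/3
This gives 2/3 ≠ 1.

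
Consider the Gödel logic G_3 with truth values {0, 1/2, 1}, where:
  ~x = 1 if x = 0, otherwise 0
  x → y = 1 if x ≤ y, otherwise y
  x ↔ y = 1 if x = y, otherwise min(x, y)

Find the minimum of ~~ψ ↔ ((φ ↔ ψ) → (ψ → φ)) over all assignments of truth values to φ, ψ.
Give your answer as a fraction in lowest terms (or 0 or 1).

0

Take φ = 0, ψ = 0:
~ψ = ~0 = 1
~~ψ = ~1 = 0
φ ↔ ψ = 0 ↔ 0 = 1
ψ → φ = 0 → 0 = 1
(φ ↔ ψ) → (ψ → φ) = 1 → 1 = 1
~~ψ ↔ ((φ ↔ ψ) → (ψ → φ)) = 0 ↔ 1 = 0
No assignment yields a value below 0, so this is the minimum.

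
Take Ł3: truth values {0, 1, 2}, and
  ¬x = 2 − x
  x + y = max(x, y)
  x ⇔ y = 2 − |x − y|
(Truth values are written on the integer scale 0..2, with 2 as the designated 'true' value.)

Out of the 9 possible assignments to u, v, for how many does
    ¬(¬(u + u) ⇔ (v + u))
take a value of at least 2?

4

u = 0, v = 0 ↦ 2  ≥
u = 0, v = 1 ↦ 1  <
u = 0, v = 2 ↦ 0  <
u = 1, v = 0 ↦ 0  <
u = 1, v = 1 ↦ 0  <
u = 1, v = 2 ↦ 1  <
u = 2, v = 0 ↦ 2  ≥
u = 2, v = 1 ↦ 2  ≥
u = 2, v = 2 ↦ 2  ≥
So 4 of the 9 assignments meet the threshold.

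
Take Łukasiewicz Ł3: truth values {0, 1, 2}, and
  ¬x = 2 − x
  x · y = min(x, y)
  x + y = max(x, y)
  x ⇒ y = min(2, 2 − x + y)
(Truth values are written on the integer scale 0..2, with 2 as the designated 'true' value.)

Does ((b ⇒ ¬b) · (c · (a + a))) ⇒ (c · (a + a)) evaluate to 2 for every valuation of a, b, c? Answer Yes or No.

At a = 1, b = 2, c = 0, for instance:
¬b = ¬2 = 0
b ⇒ ¬b = 2 ⇒ 0 = 0
a + a = 1 + 1 = 1
c · (a + a) = 0 · 1 = 0
(b ⇒ ¬b) · (c · (a + a)) = 0 · 0 = 0
((b ⇒ ¬b) · (c · (a + a))) ⇒ (c · (a + a)) = 0 ⇒ 0 = 2
and checking the remaining 26 assignments likewise gives ≥ 2 in every case.

Yes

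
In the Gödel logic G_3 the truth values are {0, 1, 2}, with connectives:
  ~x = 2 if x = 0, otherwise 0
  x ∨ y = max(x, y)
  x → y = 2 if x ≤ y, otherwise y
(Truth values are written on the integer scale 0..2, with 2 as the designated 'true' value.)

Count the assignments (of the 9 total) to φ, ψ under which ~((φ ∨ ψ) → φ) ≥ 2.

φ = 0, ψ = 0 ↦ 0  <
φ = 0, ψ = 1 ↦ 2  ≥
φ = 0, ψ = 2 ↦ 2  ≥
φ = 1, ψ = 0 ↦ 0  <
φ = 1, ψ = 1 ↦ 0  <
φ = 1, ψ = 2 ↦ 0  <
φ = 2, ψ = 0 ↦ 0  <
φ = 2, ψ = 1 ↦ 0  <
φ = 2, ψ = 2 ↦ 0  <
So 2 of the 9 assignments meet the threshold.

2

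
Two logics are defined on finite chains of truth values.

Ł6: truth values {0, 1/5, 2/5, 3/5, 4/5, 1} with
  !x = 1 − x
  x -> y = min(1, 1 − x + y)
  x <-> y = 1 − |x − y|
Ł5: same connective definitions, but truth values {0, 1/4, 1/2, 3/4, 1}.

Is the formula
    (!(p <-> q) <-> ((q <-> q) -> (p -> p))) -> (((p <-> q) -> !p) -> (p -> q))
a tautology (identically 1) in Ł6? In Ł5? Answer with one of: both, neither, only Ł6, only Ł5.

In Ł6: at p = 3/5, q = 0 the value is 4/5 — not a tautology.
In Ł5: at p = 3/4, q = 0 the value is 1/2 — not a tautology.

neither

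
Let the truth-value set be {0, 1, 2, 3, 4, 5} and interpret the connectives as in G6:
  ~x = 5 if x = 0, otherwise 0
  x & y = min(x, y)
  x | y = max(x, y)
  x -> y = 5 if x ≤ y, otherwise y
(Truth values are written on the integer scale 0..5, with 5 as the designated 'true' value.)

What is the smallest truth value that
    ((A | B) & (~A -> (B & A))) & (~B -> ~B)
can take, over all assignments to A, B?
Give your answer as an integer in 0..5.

Take A = 0, B = 0:
A | B = 0 | 0 = 0
~A = ~0 = 5
B & A = 0 & 0 = 0
~A -> (B & A) = 5 -> 0 = 0
(A | B) & (~A -> (B & A)) = 0 & 0 = 0
~B = ~0 = 5
~B = ~0 = 5
~B -> ~B = 5 -> 5 = 5
((A | B) & (~A -> (B & A))) & (~B -> ~B) = 0 & 5 = 0
No assignment yields a value below 0, so this is the minimum.

0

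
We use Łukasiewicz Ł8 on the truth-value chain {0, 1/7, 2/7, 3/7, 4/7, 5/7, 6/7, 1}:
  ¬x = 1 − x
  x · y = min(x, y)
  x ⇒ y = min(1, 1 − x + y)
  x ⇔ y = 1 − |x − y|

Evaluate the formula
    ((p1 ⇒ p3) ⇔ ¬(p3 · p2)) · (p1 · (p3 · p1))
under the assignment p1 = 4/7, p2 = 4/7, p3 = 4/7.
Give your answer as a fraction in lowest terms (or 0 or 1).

p1 ⇒ p3 = 4/7 ⇒ 4/7 = 1
p3 · p2 = 4/7 · 4/7 = 4/7
¬(p3 · p2) = ¬4/7 = 3/7
(p1 ⇒ p3) ⇔ ¬(p3 · p2) = 1 ⇔ 3/7 = 3/7
p3 · p1 = 4/7 · 4/7 = 4/7
p1 · (p3 · p1) = 4/7 · 4/7 = 4/7
((p1 ⇒ p3) ⇔ ¬(p3 · p2)) · (p1 · (p3 · p1)) = 3/7 · 4/7 = 3/7

3/7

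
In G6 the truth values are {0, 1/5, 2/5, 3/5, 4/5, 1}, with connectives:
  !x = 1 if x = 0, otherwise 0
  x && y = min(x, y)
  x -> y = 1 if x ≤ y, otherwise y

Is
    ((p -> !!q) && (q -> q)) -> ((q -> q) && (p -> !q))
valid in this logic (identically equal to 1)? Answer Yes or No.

Counterexample: take p = 1/5, q = 1/5.
!q = !1/5 = 0
!!q = !0 = 1
p -> !!q = 1/5 -> 1 = 1
q -> q = 1/5 -> 1/5 = 1
(p -> !!q) && (q -> q) = 1 && 1 = 1
q -> q = 1/5 -> 1/5 = 1
!q = !1/5 = 0
p -> !q = 1/5 -> 0 = 0
(q -> q) && (p -> !q) = 1 && 0 = 0
((p -> !!q) && (q -> q)) -> ((q -> q) && (p -> !q)) = 1 -> 0 = 0
This gives 0 ≠ 1.

No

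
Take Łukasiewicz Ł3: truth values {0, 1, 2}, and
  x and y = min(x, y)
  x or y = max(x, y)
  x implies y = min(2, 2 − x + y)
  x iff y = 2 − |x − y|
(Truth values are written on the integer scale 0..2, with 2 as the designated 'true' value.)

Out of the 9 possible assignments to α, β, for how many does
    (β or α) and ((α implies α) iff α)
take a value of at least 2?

α = 0, β = 0 ↦ 0  <
α = 0, β = 1 ↦ 0  <
α = 0, β = 2 ↦ 0  <
α = 1, β = 0 ↦ 1  <
α = 1, β = 1 ↦ 1  <
α = 1, β = 2 ↦ 1  <
α = 2, β = 0 ↦ 2  ≥
α = 2, β = 1 ↦ 2  ≥
α = 2, β = 2 ↦ 2  ≥
So 3 of the 9 assignments meet the threshold.

3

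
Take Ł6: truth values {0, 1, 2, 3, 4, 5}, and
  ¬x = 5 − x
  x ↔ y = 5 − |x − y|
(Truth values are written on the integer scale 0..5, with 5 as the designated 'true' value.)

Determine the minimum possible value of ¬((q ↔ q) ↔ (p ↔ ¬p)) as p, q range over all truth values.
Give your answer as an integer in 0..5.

Take p = 2, q = 0:
q ↔ q = 0 ↔ 0 = 5
¬p = ¬2 = 3
p ↔ ¬p = 2 ↔ 3 = 4
(q ↔ q) ↔ (p ↔ ¬p) = 5 ↔ 4 = 4
¬((q ↔ q) ↔ (p ↔ ¬p)) = ¬4 = 1
No assignment yields a value below 1, so this is the minimum.

1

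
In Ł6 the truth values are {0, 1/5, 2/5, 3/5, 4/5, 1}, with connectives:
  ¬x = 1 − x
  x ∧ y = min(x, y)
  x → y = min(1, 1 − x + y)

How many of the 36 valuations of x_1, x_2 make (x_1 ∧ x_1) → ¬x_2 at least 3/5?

30

value 1: 21 assignments (counts)
value 4/5: 5 assignments (counts)
value 3/5: 4 assignments (counts)
value 2/5: 3 assignments
value 1/5: 2 assignments
value 0: 1 assignment
So 30 of the 36 assignments meet the threshold.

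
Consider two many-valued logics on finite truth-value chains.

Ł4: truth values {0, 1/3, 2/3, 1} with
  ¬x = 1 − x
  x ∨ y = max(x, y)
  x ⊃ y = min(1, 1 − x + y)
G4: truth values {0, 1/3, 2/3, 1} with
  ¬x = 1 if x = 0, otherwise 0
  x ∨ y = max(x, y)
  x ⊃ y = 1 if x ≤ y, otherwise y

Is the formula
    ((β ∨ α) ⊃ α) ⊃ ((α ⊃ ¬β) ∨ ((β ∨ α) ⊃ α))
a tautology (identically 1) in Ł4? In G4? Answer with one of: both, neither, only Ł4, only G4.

both

In Ł4: every assignment gives 1 — tautology.
In G4: every assignment gives 1 — tautology.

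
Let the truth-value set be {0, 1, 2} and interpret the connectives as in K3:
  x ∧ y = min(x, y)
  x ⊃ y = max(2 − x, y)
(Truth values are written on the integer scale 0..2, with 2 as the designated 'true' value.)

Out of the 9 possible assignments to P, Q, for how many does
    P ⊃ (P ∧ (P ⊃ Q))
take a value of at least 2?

P = 0, Q = 0 ↦ 2  ≥
P = 0, Q = 1 ↦ 2  ≥
P = 0, Q = 2 ↦ 2  ≥
P = 1, Q = 0 ↦ 1  <
P = 1, Q = 1 ↦ 1  <
P = 1, Q = 2 ↦ 1  <
P = 2, Q = 0 ↦ 0  <
P = 2, Q = 1 ↦ 1  <
P = 2, Q = 2 ↦ 2  ≥
So 4 of the 9 assignments meet the threshold.

4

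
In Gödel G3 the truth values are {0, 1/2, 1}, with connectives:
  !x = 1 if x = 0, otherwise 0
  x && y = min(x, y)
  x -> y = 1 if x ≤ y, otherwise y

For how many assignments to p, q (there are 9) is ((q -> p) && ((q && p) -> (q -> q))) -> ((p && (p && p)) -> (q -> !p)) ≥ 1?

5

p = 0, q = 0 ↦ 1  ≥
p = 0, q = 1/2 ↦ 1  ≥
p = 0, q = 1 ↦ 1  ≥
p = 1/2, q = 0 ↦ 1  ≥
p = 1/2, q = 1/2 ↦ 0  <
p = 1/2, q = 1 ↦ 0  <
p = 1, q = 0 ↦ 1  ≥
p = 1, q = 1/2 ↦ 0  <
p = 1, q = 1 ↦ 0  <
So 5 of the 9 assignments meet the threshold.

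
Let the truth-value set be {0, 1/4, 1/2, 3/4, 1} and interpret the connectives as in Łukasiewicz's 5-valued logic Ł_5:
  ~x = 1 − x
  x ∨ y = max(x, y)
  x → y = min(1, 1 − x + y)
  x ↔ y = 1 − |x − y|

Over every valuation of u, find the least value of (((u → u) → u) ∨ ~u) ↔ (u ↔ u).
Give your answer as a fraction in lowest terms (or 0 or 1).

1/2

Take u = 1/2:
u → u = 1/2 → 1/2 = 1
(u → u) → u = 1 → 1/2 = 1/2
~u = ~1/2 = 1/2
((u → u) → u) ∨ ~u = 1/2 ∨ 1/2 = 1/2
u ↔ u = 1/2 ↔ 1/2 = 1
(((u → u) → u) ∨ ~u) ↔ (u ↔ u) = 1/2 ↔ 1 = 1/2
No assignment yields a value below 1/2, so this is the minimum.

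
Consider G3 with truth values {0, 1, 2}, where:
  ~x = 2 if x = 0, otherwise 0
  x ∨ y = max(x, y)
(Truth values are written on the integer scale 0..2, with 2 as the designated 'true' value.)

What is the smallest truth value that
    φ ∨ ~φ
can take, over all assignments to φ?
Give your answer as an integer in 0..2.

Take φ = 1:
~φ = ~1 = 0
φ ∨ ~φ = 1 ∨ 0 = 1
No assignment yields a value below 1, so this is the minimum.

1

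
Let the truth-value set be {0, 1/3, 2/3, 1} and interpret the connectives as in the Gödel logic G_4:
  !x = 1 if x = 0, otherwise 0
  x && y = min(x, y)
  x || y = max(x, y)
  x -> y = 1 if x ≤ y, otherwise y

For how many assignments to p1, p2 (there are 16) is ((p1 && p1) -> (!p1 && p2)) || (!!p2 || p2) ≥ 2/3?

p1 = 0, p2 = 0 ↦ 1  ≥
p1 = 0, p2 = 1/3 ↦ 1  ≥
p1 = 0, p2 = 2/3 ↦ 1  ≥
p1 = 0, p2 = 1 ↦ 1  ≥
p1 = 1/3, p2 = 0 ↦ 0  <
p1 = 1/3, p2 = 1/3 ↦ 1  ≥
p1 = 1/3, p2 = 2/3 ↦ 1  ≥
p1 = 1/3, p2 = 1 ↦ 1  ≥
p1 = 2/3, p2 = 0 ↦ 0  <
p1 = 2/3, p2 = 1/3 ↦ 1  ≥
p1 = 2/3, p2 = 2/3 ↦ 1  ≥
p1 = 2/3, p2 = 1 ↦ 1  ≥
p1 = 1, p2 = 0 ↦ 0  <
p1 = 1, p2 = 1/3 ↦ 1  ≥
p1 = 1, p2 = 2/3 ↦ 1  ≥
p1 = 1, p2 = 1 ↦ 1  ≥
So 13 of the 16 assignments meet the threshold.

13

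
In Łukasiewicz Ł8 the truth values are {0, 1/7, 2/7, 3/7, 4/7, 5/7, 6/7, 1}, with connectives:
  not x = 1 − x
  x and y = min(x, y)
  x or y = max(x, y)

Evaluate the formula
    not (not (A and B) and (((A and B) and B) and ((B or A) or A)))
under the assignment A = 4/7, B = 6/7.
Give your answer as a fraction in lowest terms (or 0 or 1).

4/7

A and B = 4/7 and 6/7 = 4/7
not (A and B) = not 4/7 = 3/7
A and B = 4/7 and 6/7 = 4/7
(A and B) and B = 4/7 and 6/7 = 4/7
B or A = 6/7 or 4/7 = 6/7
(B or A) or A = 6/7 or 4/7 = 6/7
((A and B) and B) and ((B or A) or A) = 4/7 and 6/7 = 4/7
not (A and B) and (((A and B) and B) and ((B or A) or A)) = 3/7 and 4/7 = 3/7
not (not (A and B) and (((A and B) and B) and ((B or A) or A))) = not 3/7 = 4/7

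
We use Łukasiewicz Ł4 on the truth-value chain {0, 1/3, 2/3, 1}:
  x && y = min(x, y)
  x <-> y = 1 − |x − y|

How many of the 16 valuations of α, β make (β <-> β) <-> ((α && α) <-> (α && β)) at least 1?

α = 0, β = 0 ↦ 1  ≥
α = 0, β = 1/3 ↦ 1  ≥
α = 0, β = 2/3 ↦ 1  ≥
α = 0, β = 1 ↦ 1  ≥
α = 1/3, β = 0 ↦ 2/3  <
α = 1/3, β = 1/3 ↦ 1  ≥
α = 1/3, β = 2/3 ↦ 1  ≥
α = 1/3, β = 1 ↦ 1  ≥
α = 2/3, β = 0 ↦ 1/3  <
α = 2/3, β = 1/3 ↦ 2/3  <
α = 2/3, β = 2/3 ↦ 1  ≥
α = 2/3, β = 1 ↦ 1  ≥
α = 1, β = 0 ↦ 0  <
α = 1, β = 1/3 ↦ 1/3  <
α = 1, β = 2/3 ↦ 2/3  <
α = 1, β = 1 ↦ 1  ≥
So 10 of the 16 assignments meet the threshold.

10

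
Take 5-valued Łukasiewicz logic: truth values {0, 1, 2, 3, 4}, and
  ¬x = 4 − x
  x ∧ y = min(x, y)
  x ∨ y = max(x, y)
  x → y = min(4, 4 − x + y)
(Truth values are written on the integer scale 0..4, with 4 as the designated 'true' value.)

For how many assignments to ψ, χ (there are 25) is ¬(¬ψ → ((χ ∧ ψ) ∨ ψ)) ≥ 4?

value 4: 5 assignments (counts)
value 2: 5 assignments
value 0: 15 assignments
So 5 of the 25 assignments meet the threshold.

5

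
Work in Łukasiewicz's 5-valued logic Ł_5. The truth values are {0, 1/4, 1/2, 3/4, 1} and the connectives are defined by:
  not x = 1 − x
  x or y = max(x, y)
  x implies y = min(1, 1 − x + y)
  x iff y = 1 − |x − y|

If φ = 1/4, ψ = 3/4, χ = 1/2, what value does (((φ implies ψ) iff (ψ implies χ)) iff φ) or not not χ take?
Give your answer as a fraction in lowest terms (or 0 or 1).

φ implies ψ = 1/4 implies 3/4 = 1
ψ implies χ = 3/4 implies 1/2 = 3/4
(φ implies ψ) iff (ψ implies χ) = 1 iff 3/4 = 3/4
((φ implies ψ) iff (ψ implies χ)) iff φ = 3/4 iff 1/4 = 1/2
not χ = not 1/2 = 1/2
not not χ = not 1/2 = 1/2
(((φ implies ψ) iff (ψ implies χ)) iff φ) or not not χ = 1/2 or 1/2 = 1/2

1/2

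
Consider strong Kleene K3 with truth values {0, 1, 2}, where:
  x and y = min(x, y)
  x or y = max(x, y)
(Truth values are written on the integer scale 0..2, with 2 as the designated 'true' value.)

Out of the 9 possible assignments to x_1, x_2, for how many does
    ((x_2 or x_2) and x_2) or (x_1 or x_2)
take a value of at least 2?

x_1 = 0, x_2 = 0 ↦ 0  <
x_1 = 0, x_2 = 1 ↦ 1  <
x_1 = 0, x_2 = 2 ↦ 2  ≥
x_1 = 1, x_2 = 0 ↦ 1  <
x_1 = 1, x_2 = 1 ↦ 1  <
x_1 = 1, x_2 = 2 ↦ 2  ≥
x_1 = 2, x_2 = 0 ↦ 2  ≥
x_1 = 2, x_2 = 1 ↦ 2  ≥
x_1 = 2, x_2 = 2 ↦ 2  ≥
So 5 of the 9 assignments meet the threshold.

5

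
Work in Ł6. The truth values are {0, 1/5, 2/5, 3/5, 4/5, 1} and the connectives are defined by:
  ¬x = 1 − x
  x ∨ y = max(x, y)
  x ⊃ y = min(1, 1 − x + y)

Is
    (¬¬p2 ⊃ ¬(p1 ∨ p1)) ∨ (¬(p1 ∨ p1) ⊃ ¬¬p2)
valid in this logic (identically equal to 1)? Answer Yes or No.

At p1 = 1, p2 = 3/5, for instance:
¬p2 = ¬3/5 = 2/5
¬¬p2 = ¬2/5 = 3/5
p1 ∨ p1 = 1 ∨ 1 = 1
¬(p1 ∨ p1) = ¬1 = 0
¬¬p2 ⊃ ¬(p1 ∨ p1) = 3/5 ⊃ 0 = 2/5
¬(p1 ∨ p1) ⊃ ¬¬p2 = 0 ⊃ 3/5 = 1
(¬¬p2 ⊃ ¬(p1 ∨ p1)) ∨ (¬(p1 ∨ p1) ⊃ ¬¬p2) = 2/5 ∨ 1 = 1
and checking the remaining 35 assignments likewise gives ≥ 1 in every case.

Yes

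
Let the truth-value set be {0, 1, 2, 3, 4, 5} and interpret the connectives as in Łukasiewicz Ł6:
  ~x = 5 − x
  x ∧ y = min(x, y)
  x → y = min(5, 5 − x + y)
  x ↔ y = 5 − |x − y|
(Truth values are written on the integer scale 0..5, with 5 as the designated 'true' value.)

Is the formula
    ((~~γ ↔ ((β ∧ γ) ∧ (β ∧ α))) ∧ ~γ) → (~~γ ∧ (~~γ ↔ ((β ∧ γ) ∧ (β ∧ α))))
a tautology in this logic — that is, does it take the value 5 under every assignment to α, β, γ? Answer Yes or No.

Counterexample: take α = 0, β = 0, γ = 0.
~γ = ~0 = 5
~~γ = ~5 = 0
β ∧ γ = 0 ∧ 0 = 0
β ∧ α = 0 ∧ 0 = 0
(β ∧ γ) ∧ (β ∧ α) = 0 ∧ 0 = 0
~~γ ↔ ((β ∧ γ) ∧ (β ∧ α)) = 0 ↔ 0 = 5
~γ = ~0 = 5
(~~γ ↔ ((β ∧ γ) ∧ (β ∧ α))) ∧ ~γ = 5 ∧ 5 = 5
~γ = ~0 = 5
~~γ = ~5 = 0
~γ = ~0 = 5
~~γ = ~5 = 0
β ∧ γ = 0 ∧ 0 = 0
β ∧ α = 0 ∧ 0 = 0
(β ∧ γ) ∧ (β ∧ α) = 0 ∧ 0 = 0
~~γ ↔ ((β ∧ γ) ∧ (β ∧ α)) = 0 ↔ 0 = 5
~~γ ∧ (~~γ ↔ ((β ∧ γ) ∧ (β ∧ α))) = 0 ∧ 5 = 0
((~~γ ↔ ((β ∧ γ) ∧ (β ∧ α))) ∧ ~γ) → (~~γ ∧ (~~γ ↔ ((β ∧ γ) ∧ (β ∧ α)))) = 5 → 0 = 0
This gives 0 ≠ 5.

No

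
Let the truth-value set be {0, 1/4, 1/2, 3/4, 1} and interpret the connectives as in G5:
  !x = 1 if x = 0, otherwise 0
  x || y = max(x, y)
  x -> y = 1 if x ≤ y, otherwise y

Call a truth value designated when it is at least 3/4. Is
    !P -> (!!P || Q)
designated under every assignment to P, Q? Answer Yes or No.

Counterexample: take P = 0, Q = 0.
!P = !0 = 1
!P = !0 = 1
!!P = !1 = 0
!!P || Q = 0 || 0 = 0
!P -> (!!P || Q) = 1 -> 0 = 0
This gives 0, which is below 3/4.

No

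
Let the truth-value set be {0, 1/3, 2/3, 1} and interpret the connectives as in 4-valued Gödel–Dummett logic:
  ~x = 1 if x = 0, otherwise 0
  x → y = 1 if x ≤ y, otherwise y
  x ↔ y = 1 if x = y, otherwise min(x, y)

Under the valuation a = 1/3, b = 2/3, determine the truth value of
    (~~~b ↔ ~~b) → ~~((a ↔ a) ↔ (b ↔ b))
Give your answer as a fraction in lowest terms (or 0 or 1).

~b = ~2/3 = 0
~~b = ~0 = 1
~~~b = ~1 = 0
~b = ~2/3 = 0
~~b = ~0 = 1
~~~b ↔ ~~b = 0 ↔ 1 = 0
a ↔ a = 1/3 ↔ 1/3 = 1
b ↔ b = 2/3 ↔ 2/3 = 1
(a ↔ a) ↔ (b ↔ b) = 1 ↔ 1 = 1
~((a ↔ a) ↔ (b ↔ b)) = ~1 = 0
~~((a ↔ a) ↔ (b ↔ b)) = ~0 = 1
(~~~b ↔ ~~b) → ~~((a ↔ a) ↔ (b ↔ b)) = 0 → 1 = 1

1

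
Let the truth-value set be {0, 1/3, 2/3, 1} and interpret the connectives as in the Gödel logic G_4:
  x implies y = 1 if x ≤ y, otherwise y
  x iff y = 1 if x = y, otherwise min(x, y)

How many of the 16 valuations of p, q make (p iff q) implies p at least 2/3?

14

p = 0, q = 0 ↦ 0  <
p = 0, q = 1/3 ↦ 1  ≥
p = 0, q = 2/3 ↦ 1  ≥
p = 0, q = 1 ↦ 1  ≥
p = 1/3, q = 0 ↦ 1  ≥
p = 1/3, q = 1/3 ↦ 1/3  <
p = 1/3, q = 2/3 ↦ 1  ≥
p = 1/3, q = 1 ↦ 1  ≥
p = 2/3, q = 0 ↦ 1  ≥
p = 2/3, q = 1/3 ↦ 1  ≥
p = 2/3, q = 2/3 ↦ 2/3  ≥
p = 2/3, q = 1 ↦ 1  ≥
p = 1, q = 0 ↦ 1  ≥
p = 1, q = 1/3 ↦ 1  ≥
p = 1, q = 2/3 ↦ 1  ≥
p = 1, q = 1 ↦ 1  ≥
So 14 of the 16 assignments meet the threshold.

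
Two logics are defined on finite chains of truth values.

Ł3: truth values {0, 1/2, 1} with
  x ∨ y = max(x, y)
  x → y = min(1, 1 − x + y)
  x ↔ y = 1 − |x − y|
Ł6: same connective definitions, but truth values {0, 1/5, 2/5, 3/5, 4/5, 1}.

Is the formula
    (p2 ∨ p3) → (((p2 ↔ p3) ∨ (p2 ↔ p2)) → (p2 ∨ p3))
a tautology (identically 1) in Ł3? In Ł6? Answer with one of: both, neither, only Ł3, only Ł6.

both

In Ł3: every assignment gives 1 — tautology.
In Ł6: every assignment gives 1 — tautology.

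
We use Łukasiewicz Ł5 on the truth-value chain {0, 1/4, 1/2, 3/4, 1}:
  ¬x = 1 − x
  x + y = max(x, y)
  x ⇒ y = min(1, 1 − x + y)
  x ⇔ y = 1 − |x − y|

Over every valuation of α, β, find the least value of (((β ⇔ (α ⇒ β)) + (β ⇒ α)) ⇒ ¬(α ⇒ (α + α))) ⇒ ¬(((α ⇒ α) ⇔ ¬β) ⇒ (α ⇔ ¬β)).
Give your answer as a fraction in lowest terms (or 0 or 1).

Take α = 0, β = 1/2:
α ⇒ β = 0 ⇒ 1/2 = 1
β ⇔ (α ⇒ β) = 1/2 ⇔ 1 = 1/2
β ⇒ α = 1/2 ⇒ 0 = 1/2
(β ⇔ (α ⇒ β)) + (β ⇒ α) = 1/2 + 1/2 = 1/2
α + α = 0 + 0 = 0
α ⇒ (α + α) = 0 ⇒ 0 = 1
¬(α ⇒ (α + α)) = ¬1 = 0
((β ⇔ (α ⇒ β)) + (β ⇒ α)) ⇒ ¬(α ⇒ (α + α)) = 1/2 ⇒ 0 = 1/2
α ⇒ α = 0 ⇒ 0 = 1
¬β = ¬1/2 = 1/2
(α ⇒ α) ⇔ ¬β = 1 ⇔ 1/2 = 1/2
¬β = ¬1/2 = 1/2
α ⇔ ¬β = 0 ⇔ 1/2 = 1/2
((α ⇒ α) ⇔ ¬β) ⇒ (α ⇔ ¬β) = 1/2 ⇒ 1/2 = 1
¬(((α ⇒ α) ⇔ ¬β) ⇒ (α ⇔ ¬β)) = ¬1 = 0
(((β ⇔ (α ⇒ β)) + (β ⇒ α)) ⇒ ¬(α ⇒ (α + α))) ⇒ ¬(((α ⇒ α) ⇔ ¬β) ⇒ (α ⇔ ¬β)) = 1/2 ⇒ 0 = 1/2
No assignment yields a value below 1/2, so this is the minimum.

1/2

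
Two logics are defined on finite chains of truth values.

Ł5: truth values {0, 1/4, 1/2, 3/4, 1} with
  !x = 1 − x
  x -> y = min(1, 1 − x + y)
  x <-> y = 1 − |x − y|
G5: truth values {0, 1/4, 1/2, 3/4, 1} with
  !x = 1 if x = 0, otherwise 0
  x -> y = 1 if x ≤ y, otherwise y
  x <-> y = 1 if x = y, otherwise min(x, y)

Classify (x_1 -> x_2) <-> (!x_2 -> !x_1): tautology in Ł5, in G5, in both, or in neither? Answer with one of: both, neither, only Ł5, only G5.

only Ł5

In Ł5: every assignment gives 1 — tautology.
In G5: at x_1 = 1/2, x_2 = 1/4 the value is 1/4 — not a tautology.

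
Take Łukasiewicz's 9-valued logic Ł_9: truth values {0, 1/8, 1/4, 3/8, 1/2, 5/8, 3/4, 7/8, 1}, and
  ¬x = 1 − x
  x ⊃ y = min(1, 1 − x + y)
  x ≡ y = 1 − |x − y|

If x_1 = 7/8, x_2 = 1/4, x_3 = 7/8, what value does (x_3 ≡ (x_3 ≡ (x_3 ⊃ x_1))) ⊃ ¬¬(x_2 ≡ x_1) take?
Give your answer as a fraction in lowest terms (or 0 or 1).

x_3 ⊃ x_1 = 7/8 ⊃ 7/8 = 1
x_3 ≡ (x_3 ⊃ x_1) = 7/8 ≡ 1 = 7/8
x_3 ≡ (x_3 ≡ (x_3 ⊃ x_1)) = 7/8 ≡ 7/8 = 1
x_2 ≡ x_1 = 1/4 ≡ 7/8 = 3/8
¬(x_2 ≡ x_1) = ¬3/8 = 5/8
¬¬(x_2 ≡ x_1) = ¬5/8 = 3/8
(x_3 ≡ (x_3 ≡ (x_3 ⊃ x_1))) ⊃ ¬¬(x_2 ≡ x_1) = 1 ⊃ 3/8 = 3/8

3/8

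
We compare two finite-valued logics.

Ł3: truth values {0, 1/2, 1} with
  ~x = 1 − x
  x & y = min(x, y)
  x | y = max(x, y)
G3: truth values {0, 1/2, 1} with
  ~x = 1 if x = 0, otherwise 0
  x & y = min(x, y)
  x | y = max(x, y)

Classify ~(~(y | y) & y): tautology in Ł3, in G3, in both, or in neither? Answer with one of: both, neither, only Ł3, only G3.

only G3

In Ł3: at y = 1/2 the value is 1/2 — not a tautology.
In G3: every assignment gives 1 — tautology.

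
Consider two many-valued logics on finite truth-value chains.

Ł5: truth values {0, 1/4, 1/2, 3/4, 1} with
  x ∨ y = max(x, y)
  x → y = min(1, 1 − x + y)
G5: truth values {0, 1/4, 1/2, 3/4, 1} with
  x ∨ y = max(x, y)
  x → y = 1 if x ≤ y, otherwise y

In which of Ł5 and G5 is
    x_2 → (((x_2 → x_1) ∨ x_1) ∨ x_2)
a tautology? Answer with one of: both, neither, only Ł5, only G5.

In Ł5: every assignment gives 1 — tautology.
In G5: every assignment gives 1 — tautology.

both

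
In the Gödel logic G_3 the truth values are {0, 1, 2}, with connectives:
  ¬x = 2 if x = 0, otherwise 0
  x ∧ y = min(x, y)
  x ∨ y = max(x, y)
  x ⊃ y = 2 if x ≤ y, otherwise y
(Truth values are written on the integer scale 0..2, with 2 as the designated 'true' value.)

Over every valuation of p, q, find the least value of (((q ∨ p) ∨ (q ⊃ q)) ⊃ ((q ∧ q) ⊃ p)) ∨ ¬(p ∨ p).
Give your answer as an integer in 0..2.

1

Take p = 1, q = 2:
q ∨ p = 2 ∨ 1 = 2
q ⊃ q = 2 ⊃ 2 = 2
(q ∨ p) ∨ (q ⊃ q) = 2 ∨ 2 = 2
q ∧ q = 2 ∧ 2 = 2
(q ∧ q) ⊃ p = 2 ⊃ 1 = 1
((q ∨ p) ∨ (q ⊃ q)) ⊃ ((q ∧ q) ⊃ p) = 2 ⊃ 1 = 1
p ∨ p = 1 ∨ 1 = 1
¬(p ∨ p) = ¬1 = 0
(((q ∨ p) ∨ (q ⊃ q)) ⊃ ((q ∧ q) ⊃ p)) ∨ ¬(p ∨ p) = 1 ∨ 0 = 1
No assignment yields a value below 1, so this is the minimum.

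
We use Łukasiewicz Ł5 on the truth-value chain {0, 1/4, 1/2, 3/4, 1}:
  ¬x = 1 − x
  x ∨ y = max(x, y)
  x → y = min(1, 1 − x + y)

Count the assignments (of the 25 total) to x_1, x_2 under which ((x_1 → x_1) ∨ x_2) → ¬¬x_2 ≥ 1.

value 1: 5 assignments (counts)
value 3/4: 5 assignments
value 1/2: 5 assignments
value 1/4: 5 assignments
value 0: 5 assignments
So 5 of the 25 assignments meet the threshold.

5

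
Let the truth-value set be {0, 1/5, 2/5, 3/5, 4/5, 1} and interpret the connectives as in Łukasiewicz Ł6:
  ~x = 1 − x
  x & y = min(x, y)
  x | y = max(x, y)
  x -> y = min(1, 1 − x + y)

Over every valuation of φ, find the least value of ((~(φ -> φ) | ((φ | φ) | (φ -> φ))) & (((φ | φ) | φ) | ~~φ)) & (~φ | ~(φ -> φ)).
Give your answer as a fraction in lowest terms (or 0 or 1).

Take φ = 0:
φ -> φ = 0 -> 0 = 1
~(φ -> φ) = ~1 = 0
φ | φ = 0 | 0 = 0
φ -> φ = 0 -> 0 = 1
(φ | φ) | (φ -> φ) = 0 | 1 = 1
~(φ -> φ) | ((φ | φ) | (φ -> φ)) = 0 | 1 = 1
φ | φ = 0 | 0 = 0
(φ | φ) | φ = 0 | 0 = 0
~φ = ~0 = 1
~~φ = ~1 = 0
((φ | φ) | φ) | ~~φ = 0 | 0 = 0
(~(φ -> φ) | ((φ | φ) | (φ -> φ))) & (((φ | φ) | φ) | ~~φ) = 1 & 0 = 0
~φ = ~0 = 1
φ -> φ = 0 -> 0 = 1
~(φ -> φ) = ~1 = 0
~φ | ~(φ -> φ) = 1 | 0 = 1
((~(φ -> φ) | ((φ | φ) | (φ -> φ))) & (((φ | φ) | φ) | ~~φ)) & (~φ | ~(φ -> φ)) = 0 & 1 = 0
No assignment yields a value below 0, so this is the minimum.

0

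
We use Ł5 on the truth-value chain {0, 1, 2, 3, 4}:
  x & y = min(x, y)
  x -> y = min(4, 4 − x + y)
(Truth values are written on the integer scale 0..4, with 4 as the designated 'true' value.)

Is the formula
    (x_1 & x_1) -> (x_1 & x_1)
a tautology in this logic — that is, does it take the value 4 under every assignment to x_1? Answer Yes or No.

x_1 = 0 ↦ 4
x_1 = 1 ↦ 4
x_1 = 2 ↦ 4
x_1 = 3 ↦ 4
x_1 = 4 ↦ 4
Every assignment gives a value ≥ 4.

Yes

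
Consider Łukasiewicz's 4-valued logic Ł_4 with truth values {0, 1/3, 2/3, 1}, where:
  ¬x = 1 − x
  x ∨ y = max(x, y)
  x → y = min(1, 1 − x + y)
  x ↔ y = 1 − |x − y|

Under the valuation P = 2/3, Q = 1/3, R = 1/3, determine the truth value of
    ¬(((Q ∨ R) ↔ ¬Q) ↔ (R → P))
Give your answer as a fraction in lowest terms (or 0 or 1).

1/3

Q ∨ R = 1/3 ∨ 1/3 = 1/3
¬Q = ¬1/3 = 2/3
(Q ∨ R) ↔ ¬Q = 1/3 ↔ 2/3 = 2/3
R → P = 1/3 → 2/3 = 1
((Q ∨ R) ↔ ¬Q) ↔ (R → P) = 2/3 ↔ 1 = 2/3
¬(((Q ∨ R) ↔ ¬Q) ↔ (R → P)) = ¬2/3 = 1/3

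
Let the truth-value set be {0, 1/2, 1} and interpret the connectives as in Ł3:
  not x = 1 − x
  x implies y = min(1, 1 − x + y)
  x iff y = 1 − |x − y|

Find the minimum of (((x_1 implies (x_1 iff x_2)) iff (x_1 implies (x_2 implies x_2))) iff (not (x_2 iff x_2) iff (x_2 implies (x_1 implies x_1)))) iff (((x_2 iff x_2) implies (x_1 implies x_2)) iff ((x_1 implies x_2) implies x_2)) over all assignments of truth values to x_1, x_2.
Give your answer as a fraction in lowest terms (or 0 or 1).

0

Take x_1 = 0, x_2 = 1:
x_1 iff x_2 = 0 iff 1 = 0
x_1 implies (x_1 iff x_2) = 0 implies 0 = 1
x_2 implies x_2 = 1 implies 1 = 1
x_1 implies (x_2 implies x_2) = 0 implies 1 = 1
(x_1 implies (x_1 iff x_2)) iff (x_1 implies (x_2 implies x_2)) = 1 iff 1 = 1
x_2 iff x_2 = 1 iff 1 = 1
not (x_2 iff x_2) = not 1 = 0
x_1 implies x_1 = 0 implies 0 = 1
x_2 implies (x_1 implies x_1) = 1 implies 1 = 1
not (x_2 iff x_2) iff (x_2 implies (x_1 implies x_1)) = 0 iff 1 = 0
((x_1 implies (x_1 iff x_2)) iff (x_1 implies (x_2 implies x_2))) iff (not (x_2 iff x_2) iff (x_2 implies (x_1 implies x_1))) = 1 iff 0 = 0
x_2 iff x_2 = 1 iff 1 = 1
x_1 implies x_2 = 0 implies 1 = 1
(x_2 iff x_2) implies (x_1 implies x_2) = 1 implies 1 = 1
x_1 implies x_2 = 0 implies 1 = 1
(x_1 implies x_2) implies x_2 = 1 implies 1 = 1
((x_2 iff x_2) implies (x_1 implies x_2)) iff ((x_1 implies x_2) implies x_2) = 1 iff 1 = 1
(((x_1 implies (x_1 iff x_2)) iff (x_1 implies (x_2 implies x_2))) iff (not (x_2 iff x_2) iff (x_2 implies (x_1 implies x_1)))) iff (((x_2 iff x_2) implies (x_1 implies x_2)) iff ((x_1 implies x_2) implies x_2)) = 0 iff 1 = 0
No assignment yields a value below 0, so this is the minimum.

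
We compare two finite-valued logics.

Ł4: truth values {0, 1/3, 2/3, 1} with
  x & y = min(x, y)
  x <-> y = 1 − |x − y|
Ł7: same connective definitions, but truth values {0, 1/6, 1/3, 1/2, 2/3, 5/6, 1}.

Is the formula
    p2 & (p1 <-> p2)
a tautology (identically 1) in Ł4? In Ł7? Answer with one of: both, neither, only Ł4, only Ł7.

neither

In Ł4: at p1 = 0, p2 = 0 the value is 0 — not a tautology.
In Ł7: at p1 = 0, p2 = 0 the value is 0 — not a tautology.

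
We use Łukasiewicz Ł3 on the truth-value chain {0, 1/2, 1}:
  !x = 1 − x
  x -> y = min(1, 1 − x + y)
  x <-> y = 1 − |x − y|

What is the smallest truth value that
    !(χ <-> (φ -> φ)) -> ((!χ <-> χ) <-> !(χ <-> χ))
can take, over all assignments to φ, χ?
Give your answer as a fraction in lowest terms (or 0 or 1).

Take φ = 0, χ = 1/2:
φ -> φ = 0 -> 0 = 1
χ <-> (φ -> φ) = 1/2 <-> 1 = 1/2
!(χ <-> (φ -> φ)) = !1/2 = 1/2
!χ = !1/2 = 1/2
!χ <-> χ = 1/2 <-> 1/2 = 1
χ <-> χ = 1/2 <-> 1/2 = 1
!(χ <-> χ) = !1 = 0
(!χ <-> χ) <-> !(χ <-> χ) = 1 <-> 0 = 0
!(χ <-> (φ -> φ)) -> ((!χ <-> χ) <-> !(χ <-> χ)) = 1/2 -> 0 = 1/2
No assignment yields a value below 1/2, so this is the minimum.

1/2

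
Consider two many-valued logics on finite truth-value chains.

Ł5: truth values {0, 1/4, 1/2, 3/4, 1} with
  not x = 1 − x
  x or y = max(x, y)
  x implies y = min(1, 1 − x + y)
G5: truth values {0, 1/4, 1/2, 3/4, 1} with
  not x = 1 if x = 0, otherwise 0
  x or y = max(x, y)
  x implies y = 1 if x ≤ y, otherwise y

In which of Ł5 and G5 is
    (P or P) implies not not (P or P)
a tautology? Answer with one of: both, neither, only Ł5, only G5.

both

In Ł5: every assignment gives 1 — tautology.
In G5: every assignment gives 1 — tautology.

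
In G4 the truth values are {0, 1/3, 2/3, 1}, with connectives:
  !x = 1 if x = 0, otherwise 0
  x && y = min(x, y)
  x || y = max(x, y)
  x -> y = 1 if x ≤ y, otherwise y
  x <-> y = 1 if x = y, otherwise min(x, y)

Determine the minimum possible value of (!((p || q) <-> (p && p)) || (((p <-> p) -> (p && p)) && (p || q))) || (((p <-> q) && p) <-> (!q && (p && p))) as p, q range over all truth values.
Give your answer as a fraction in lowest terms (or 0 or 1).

1/3

Take p = 1/3, q = 0:
p || q = 1/3 || 0 = 1/3
p && p = 1/3 && 1/3 = 1/3
(p || q) <-> (p && p) = 1/3 <-> 1/3 = 1
!((p || q) <-> (p && p)) = !1 = 0
p <-> p = 1/3 <-> 1/3 = 1
p && p = 1/3 && 1/3 = 1/3
(p <-> p) -> (p && p) = 1 -> 1/3 = 1/3
p || q = 1/3 || 0 = 1/3
((p <-> p) -> (p && p)) && (p || q) = 1/3 && 1/3 = 1/3
!((p || q) <-> (p && p)) || (((p <-> p) -> (p && p)) && (p || q)) = 0 || 1/3 = 1/3
p <-> q = 1/3 <-> 0 = 0
(p <-> q) && p = 0 && 1/3 = 0
!q = !0 = 1
p && p = 1/3 && 1/3 = 1/3
!q && (p && p) = 1 && 1/3 = 1/3
((p <-> q) && p) <-> (!q && (p && p)) = 0 <-> 1/3 = 0
(!((p || q) <-> (p && p)) || (((p <-> p) -> (p && p)) && (p || q))) || (((p <-> q) && p) <-> (!q && (p && p))) = 1/3 || 0 = 1/3
No assignment yields a value below 1/3, so this is the minimum.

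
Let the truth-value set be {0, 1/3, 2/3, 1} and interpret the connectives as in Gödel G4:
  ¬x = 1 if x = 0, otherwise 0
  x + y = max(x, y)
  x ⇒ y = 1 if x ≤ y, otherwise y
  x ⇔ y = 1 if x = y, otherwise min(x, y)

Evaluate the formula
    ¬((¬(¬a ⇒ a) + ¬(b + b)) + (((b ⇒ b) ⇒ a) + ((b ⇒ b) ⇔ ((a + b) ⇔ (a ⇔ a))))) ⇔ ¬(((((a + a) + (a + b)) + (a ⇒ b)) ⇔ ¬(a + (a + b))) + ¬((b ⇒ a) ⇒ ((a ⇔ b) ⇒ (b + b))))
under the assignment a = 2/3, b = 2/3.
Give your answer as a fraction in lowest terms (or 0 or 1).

0

¬a = ¬2/3 = 0
¬a ⇒ a = 0 ⇒ 2/3 = 1
¬(¬a ⇒ a) = ¬1 = 0
b + b = 2/3 + 2/3 = 2/3
¬(b + b) = ¬2/3 = 0
¬(¬a ⇒ a) + ¬(b + b) = 0 + 0 = 0
b ⇒ b = 2/3 ⇒ 2/3 = 1
(b ⇒ b) ⇒ a = 1 ⇒ 2/3 = 2/3
b ⇒ b = 2/3 ⇒ 2/3 = 1
a + b = 2/3 + 2/3 = 2/3
a ⇔ a = 2/3 ⇔ 2/3 = 1
(a + b) ⇔ (a ⇔ a) = 2/3 ⇔ 1 = 2/3
(b ⇒ b) ⇔ ((a + b) ⇔ (a ⇔ a)) = 1 ⇔ 2/3 = 2/3
((b ⇒ b) ⇒ a) + ((b ⇒ b) ⇔ ((a + b) ⇔ (a ⇔ a))) = 2/3 + 2/3 = 2/3
(¬(¬a ⇒ a) + ¬(b + b)) + (((b ⇒ b) ⇒ a) + ((b ⇒ b) ⇔ ((a + b) ⇔ (a ⇔ a)))) = 0 + 2/3 = 2/3
¬((¬(¬a ⇒ a) + ¬(b + b)) + (((b ⇒ b) ⇒ a) + ((b ⇒ b) ⇔ ((a + b) ⇔ (a ⇔ a))))) = ¬2/3 = 0
a + a = 2/3 + 2/3 = 2/3
a + b = 2/3 + 2/3 = 2/3
(a + a) + (a + b) = 2/3 + 2/3 = 2/3
a ⇒ b = 2/3 ⇒ 2/3 = 1
((a + a) + (a + b)) + (a ⇒ b) = 2/3 + 1 = 1
a + b = 2/3 + 2/3 = 2/3
a + (a + b) = 2/3 + 2/3 = 2/3
¬(a + (a + b)) = ¬2/3 = 0
(((a + a) + (a + b)) + (a ⇒ b)) ⇔ ¬(a + (a + b)) = 1 ⇔ 0 = 0
b ⇒ a = 2/3 ⇒ 2/3 = 1
a ⇔ b = 2/3 ⇔ 2/3 = 1
b + b = 2/3 + 2/3 = 2/3
(a ⇔ b) ⇒ (b + b) = 1 ⇒ 2/3 = 2/3
(b ⇒ a) ⇒ ((a ⇔ b) ⇒ (b + b)) = 1 ⇒ 2/3 = 2/3
¬((b ⇒ a) ⇒ ((a ⇔ b) ⇒ (b + b))) = ¬2/3 = 0
((((a + a) + (a + b)) + (a ⇒ b)) ⇔ ¬(a + (a + b))) + ¬((b ⇒ a) ⇒ ((a ⇔ b) ⇒ (b + b))) = 0 + 0 = 0
¬(((((a + a) + (a + b)) + (a ⇒ b)) ⇔ ¬(a + (a + b))) + ¬((b ⇒ a) ⇒ ((a ⇔ b) ⇒ (b + b)))) = ¬0 = 1
¬((¬(¬a ⇒ a) + ¬(b + b)) + (((b ⇒ b) ⇒ a) + ((b ⇒ b) ⇔ ((a + b) ⇔ (a ⇔ a))))) ⇔ ¬(((((a + a) + (a + b)) + (a ⇒ b)) ⇔ ¬(a + (a + b))) + ¬((b ⇒ a) ⇒ ((a ⇔ b) ⇒ (b + b)))) = 0 ⇔ 1 = 0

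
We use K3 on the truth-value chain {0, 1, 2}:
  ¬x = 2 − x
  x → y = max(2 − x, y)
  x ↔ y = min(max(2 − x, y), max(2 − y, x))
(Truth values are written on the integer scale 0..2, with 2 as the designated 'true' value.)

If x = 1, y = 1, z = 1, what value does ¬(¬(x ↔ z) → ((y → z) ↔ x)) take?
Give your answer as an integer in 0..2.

x ↔ z = 1 ↔ 1 = 1
¬(x ↔ z) = ¬1 = 1
y → z = 1 → 1 = 1
(y → z) ↔ x = 1 ↔ 1 = 1
¬(x ↔ z) → ((y → z) ↔ x) = 1 → 1 = 1
¬(¬(x ↔ z) → ((y → z) ↔ x)) = ¬1 = 1

1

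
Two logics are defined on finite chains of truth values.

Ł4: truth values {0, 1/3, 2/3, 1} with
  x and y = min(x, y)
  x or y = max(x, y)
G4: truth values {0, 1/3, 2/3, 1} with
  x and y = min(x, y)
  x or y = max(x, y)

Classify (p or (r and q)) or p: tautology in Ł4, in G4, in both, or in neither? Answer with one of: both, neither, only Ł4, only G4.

neither

In Ł4: at p = 0, q = 0, r = 0 the value is 0 — not a tautology.
In G4: at p = 0, q = 0, r = 0 the value is 0 — not a tautology.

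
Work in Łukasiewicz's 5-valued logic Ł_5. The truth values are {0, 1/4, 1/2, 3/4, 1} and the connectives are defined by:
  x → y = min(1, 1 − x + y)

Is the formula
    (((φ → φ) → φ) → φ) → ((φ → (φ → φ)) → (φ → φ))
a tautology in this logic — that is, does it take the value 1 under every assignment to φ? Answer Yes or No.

φ = 0 ↦ 1
φ = 1/4 ↦ 1
φ = 1/2 ↦ 1
φ = 3/4 ↦ 1
φ = 1 ↦ 1
Every assignment gives a value ≥ 1.

Yes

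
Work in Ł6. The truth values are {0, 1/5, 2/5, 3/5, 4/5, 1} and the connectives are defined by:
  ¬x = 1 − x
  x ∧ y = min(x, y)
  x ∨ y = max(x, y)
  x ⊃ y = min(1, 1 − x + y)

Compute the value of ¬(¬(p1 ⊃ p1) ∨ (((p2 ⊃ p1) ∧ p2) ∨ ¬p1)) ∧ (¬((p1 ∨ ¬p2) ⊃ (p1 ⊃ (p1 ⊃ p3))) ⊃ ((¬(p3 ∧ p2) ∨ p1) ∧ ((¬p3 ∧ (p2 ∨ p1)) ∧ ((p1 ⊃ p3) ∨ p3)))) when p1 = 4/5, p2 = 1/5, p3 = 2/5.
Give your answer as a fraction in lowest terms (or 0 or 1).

p1 ⊃ p1 = 4/5 ⊃ 4/5 = 1
¬(p1 ⊃ p1) = ¬1 = 0
p2 ⊃ p1 = 1/5 ⊃ 4/5 = 1
(p2 ⊃ p1) ∧ p2 = 1 ∧ 1/5 = 1/5
¬p1 = ¬4/5 = 1/5
((p2 ⊃ p1) ∧ p2) ∨ ¬p1 = 1/5 ∨ 1/5 = 1/5
¬(p1 ⊃ p1) ∨ (((p2 ⊃ p1) ∧ p2) ∨ ¬p1) = 0 ∨ 1/5 = 1/5
¬(¬(p1 ⊃ p1) ∨ (((p2 ⊃ p1) ∧ p2) ∨ ¬p1)) = ¬1/5 = 4/5
¬p2 = ¬1/5 = 4/5
p1 ∨ ¬p2 = 4/5 ∨ 4/5 = 4/5
p1 ⊃ p3 = 4/5 ⊃ 2/5 = 3/5
p1 ⊃ (p1 ⊃ p3) = 4/5 ⊃ 3/5 = 4/5
(p1 ∨ ¬p2) ⊃ (p1 ⊃ (p1 ⊃ p3)) = 4/5 ⊃ 4/5 = 1
¬((p1 ∨ ¬p2) ⊃ (p1 ⊃ (p1 ⊃ p3))) = ¬1 = 0
p3 ∧ p2 = 2/5 ∧ 1/5 = 1/5
¬(p3 ∧ p2) = ¬1/5 = 4/5
¬(p3 ∧ p2) ∨ p1 = 4/5 ∨ 4/5 = 4/5
¬p3 = ¬2/5 = 3/5
p2 ∨ p1 = 1/5 ∨ 4/5 = 4/5
¬p3 ∧ (p2 ∨ p1) = 3/5 ∧ 4/5 = 3/5
p1 ⊃ p3 = 4/5 ⊃ 2/5 = 3/5
(p1 ⊃ p3) ∨ p3 = 3/5 ∨ 2/5 = 3/5
(¬p3 ∧ (p2 ∨ p1)) ∧ ((p1 ⊃ p3) ∨ p3) = 3/5 ∧ 3/5 = 3/5
(¬(p3 ∧ p2) ∨ p1) ∧ ((¬p3 ∧ (p2 ∨ p1)) ∧ ((p1 ⊃ p3) ∨ p3)) = 4/5 ∧ 3/5 = 3/5
¬((p1 ∨ ¬p2) ⊃ (p1 ⊃ (p1 ⊃ p3))) ⊃ ((¬(p3 ∧ p2) ∨ p1) ∧ ((¬p3 ∧ (p2 ∨ p1)) ∧ ((p1 ⊃ p3) ∨ p3))) = 0 ⊃ 3/5 = 1
¬(¬(p1 ⊃ p1) ∨ (((p2 ⊃ p1) ∧ p2) ∨ ¬p1)) ∧ (¬((p1 ∨ ¬p2) ⊃ (p1 ⊃ (p1 ⊃ p3))) ⊃ ((¬(p3 ∧ p2) ∨ p1) ∧ ((¬p3 ∧ (p2 ∨ p1)) ∧ ((p1 ⊃ p3) ∨ p3)))) = 4/5 ∧ 1 = 4/5

4/5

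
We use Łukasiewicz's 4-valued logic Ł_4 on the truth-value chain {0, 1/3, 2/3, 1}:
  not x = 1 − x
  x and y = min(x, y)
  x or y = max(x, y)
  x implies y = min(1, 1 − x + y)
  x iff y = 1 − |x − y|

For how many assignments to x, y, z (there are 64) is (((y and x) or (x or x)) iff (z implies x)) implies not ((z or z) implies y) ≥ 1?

value 1: 13 assignments (counts)
value 2/3: 19 assignments
value 1/3: 19 assignments
value 0: 13 assignments
So 13 of the 64 assignments meet the threshold.

13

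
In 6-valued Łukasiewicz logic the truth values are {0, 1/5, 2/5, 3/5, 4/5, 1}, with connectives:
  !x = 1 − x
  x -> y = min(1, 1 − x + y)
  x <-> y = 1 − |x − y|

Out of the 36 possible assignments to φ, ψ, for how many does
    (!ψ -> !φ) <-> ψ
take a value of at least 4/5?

value 1: 11 assignments (counts)
value 4/5: 9 assignments (counts)
value 3/5: 7 assignments
value 2/5: 5 assignments
value 1/5: 3 assignments
value 0: 1 assignment
So 20 of the 36 assignments meet the threshold.

20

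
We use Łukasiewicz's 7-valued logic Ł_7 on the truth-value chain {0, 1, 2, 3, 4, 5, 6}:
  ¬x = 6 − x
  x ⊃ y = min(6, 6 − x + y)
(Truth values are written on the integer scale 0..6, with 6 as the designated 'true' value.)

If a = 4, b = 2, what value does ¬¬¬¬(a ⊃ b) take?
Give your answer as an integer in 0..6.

4

a ⊃ b = 4 ⊃ 2 = 4
¬(a ⊃ b) = ¬4 = 2
¬¬(a ⊃ b) = ¬2 = 4
¬¬¬(a ⊃ b) = ¬4 = 2
¬¬¬¬(a ⊃ b) = ¬2 = 4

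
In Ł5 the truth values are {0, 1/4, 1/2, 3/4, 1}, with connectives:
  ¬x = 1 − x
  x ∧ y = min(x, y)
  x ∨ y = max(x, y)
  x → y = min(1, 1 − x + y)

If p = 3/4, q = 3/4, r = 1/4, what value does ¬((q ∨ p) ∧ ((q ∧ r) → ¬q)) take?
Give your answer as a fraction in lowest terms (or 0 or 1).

q ∨ p = 3/4 ∨ 3/4 = 3/4
q ∧ r = 3/4 ∧ 1/4 = 1/4
¬q = ¬3/4 = 1/4
(q ∧ r) → ¬q = 1/4 → 1/4 = 1
(q ∨ p) ∧ ((q ∧ r) → ¬q) = 3/4 ∧ 1 = 3/4
¬((q ∨ p) ∧ ((q ∧ r) → ¬q)) = ¬3/4 = 1/4

1/4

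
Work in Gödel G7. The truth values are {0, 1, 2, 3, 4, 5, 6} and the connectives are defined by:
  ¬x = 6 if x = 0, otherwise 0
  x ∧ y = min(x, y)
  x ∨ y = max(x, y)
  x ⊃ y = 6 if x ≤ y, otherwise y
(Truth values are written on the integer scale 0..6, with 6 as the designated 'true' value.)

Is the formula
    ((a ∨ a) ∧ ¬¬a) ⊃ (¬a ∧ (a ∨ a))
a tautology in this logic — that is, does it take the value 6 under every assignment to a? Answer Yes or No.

No

Counterexample: take a = 1.
a ∨ a = 1 ∨ 1 = 1
¬a = ¬1 = 0
¬¬a = ¬0 = 6
(a ∨ a) ∧ ¬¬a = 1 ∧ 6 = 1
¬a = ¬1 = 0
a ∨ a = 1 ∨ 1 = 1
¬a ∧ (a ∨ a) = 0 ∧ 1 = 0
((a ∨ a) ∧ ¬¬a) ⊃ (¬a ∧ (a ∨ a)) = 1 ⊃ 0 = 0
This gives 0 ≠ 6.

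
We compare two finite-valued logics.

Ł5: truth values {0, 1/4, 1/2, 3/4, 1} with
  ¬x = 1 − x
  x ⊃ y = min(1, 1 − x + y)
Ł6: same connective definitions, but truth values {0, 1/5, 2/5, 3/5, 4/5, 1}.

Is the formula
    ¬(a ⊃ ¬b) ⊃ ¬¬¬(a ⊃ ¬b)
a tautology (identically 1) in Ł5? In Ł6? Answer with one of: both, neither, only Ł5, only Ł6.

In Ł5: every assignment gives 1 — tautology.
In Ł6: every assignment gives 1 — tautology.

both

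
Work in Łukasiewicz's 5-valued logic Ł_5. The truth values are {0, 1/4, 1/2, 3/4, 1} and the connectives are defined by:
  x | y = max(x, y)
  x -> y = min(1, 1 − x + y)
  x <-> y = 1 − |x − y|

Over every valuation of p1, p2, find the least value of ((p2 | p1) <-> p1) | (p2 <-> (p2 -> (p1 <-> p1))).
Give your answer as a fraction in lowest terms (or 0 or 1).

Take p1 = 0, p2 = 1/2:
p2 | p1 = 1/2 | 0 = 1/2
(p2 | p1) <-> p1 = 1/2 <-> 0 = 1/2
p1 <-> p1 = 0 <-> 0 = 1
p2 -> (p1 <-> p1) = 1/2 -> 1 = 1
p2 <-> (p2 -> (p1 <-> p1)) = 1/2 <-> 1 = 1/2
((p2 | p1) <-> p1) | (p2 <-> (p2 -> (p1 <-> p1))) = 1/2 | 1/2 = 1/2
No assignment yields a value below 1/2, so this is the minimum.

1/2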